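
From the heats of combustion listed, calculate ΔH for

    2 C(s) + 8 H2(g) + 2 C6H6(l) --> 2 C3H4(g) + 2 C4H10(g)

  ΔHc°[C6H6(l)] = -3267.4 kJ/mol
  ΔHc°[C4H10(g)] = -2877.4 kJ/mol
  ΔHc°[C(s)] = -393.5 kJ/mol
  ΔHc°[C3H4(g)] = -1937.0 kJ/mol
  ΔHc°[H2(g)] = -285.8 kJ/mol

With combustion enthalpies, reactants minus products:
= [2·(-393.5) + 8·(-285.8) + 2·(-3267.4)] − [2·(-1937.0) + 2·(-2877.4)]
= 20.6 kJ/mol

ΔH = 20.6 kJ/mol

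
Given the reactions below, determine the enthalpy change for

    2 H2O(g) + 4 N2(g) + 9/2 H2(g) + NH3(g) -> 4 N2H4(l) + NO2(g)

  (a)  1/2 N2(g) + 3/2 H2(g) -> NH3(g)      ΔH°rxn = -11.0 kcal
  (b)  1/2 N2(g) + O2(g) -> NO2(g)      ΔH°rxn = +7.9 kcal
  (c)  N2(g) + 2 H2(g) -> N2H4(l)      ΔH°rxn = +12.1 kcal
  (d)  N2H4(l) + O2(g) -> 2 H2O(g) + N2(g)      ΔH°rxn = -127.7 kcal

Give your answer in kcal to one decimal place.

ΔH°rxn = 182.9 kcal

(a) reversed: +11.0 kcal
(b) as written: +7.9 kcal
(c) × 3: (3)·(+12.1) = +36.3 kcal
(d) reversed: +127.7 kcal
Since enthalpy is a state function, ΔH°rxn = (-1)·(-11.0) + (1)·(+7.9) + (3)·(+12.1) + (-1)·(-127.7) = 182.9 kcal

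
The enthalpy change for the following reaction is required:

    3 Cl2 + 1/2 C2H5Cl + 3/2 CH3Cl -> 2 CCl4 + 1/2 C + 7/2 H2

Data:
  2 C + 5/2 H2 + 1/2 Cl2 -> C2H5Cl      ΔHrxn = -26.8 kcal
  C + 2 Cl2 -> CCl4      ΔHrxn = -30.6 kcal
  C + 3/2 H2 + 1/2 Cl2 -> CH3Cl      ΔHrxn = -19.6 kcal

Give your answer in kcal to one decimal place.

equation 1 reversed and × 1/2 (reverse to put C2H5Cl on the reactant side; scale by 1/2 for the 1/2 C2H5Cl): (-1/2)·(-26.8) = +13.4 kcal
equation 2 × 2 (×2 to match 2 CCl4 in the target): (2)·(-30.6) = -61.2 kcal
equation 3 reversed and × 3/2 (reverse to put CH3Cl on the reactant side; ×3/2 to match 3/2 CH3Cl in the target): (-3/2)·(-19.6) = +29.4 kcal
ΔHrxn = (+13.4) + (-61.2) + (+29.4) = -18.4 kcal

ΔHrxn = -18.4 kcal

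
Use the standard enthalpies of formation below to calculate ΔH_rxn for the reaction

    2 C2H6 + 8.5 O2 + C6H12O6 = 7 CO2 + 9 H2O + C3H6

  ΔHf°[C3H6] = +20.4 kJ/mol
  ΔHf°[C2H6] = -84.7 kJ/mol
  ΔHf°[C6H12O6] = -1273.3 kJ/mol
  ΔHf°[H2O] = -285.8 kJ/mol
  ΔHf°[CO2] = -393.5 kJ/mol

ΔH°rxn = Σ nΔHf°(products) − Σ nΔHf°(reactants).
Products: 7·(-393.5) + 9·(-285.8) + 1·(+20.4) = -5306.3
Reactants: 2·(-84.7) + 17/2·(+0.0) + 1·(-1273.3) = -1442.7
ΔH_rxn = (-5306.3) − (-1442.7) = -3863.6 kJ/mol

ΔH_rxn = -3863.6 kJ/mol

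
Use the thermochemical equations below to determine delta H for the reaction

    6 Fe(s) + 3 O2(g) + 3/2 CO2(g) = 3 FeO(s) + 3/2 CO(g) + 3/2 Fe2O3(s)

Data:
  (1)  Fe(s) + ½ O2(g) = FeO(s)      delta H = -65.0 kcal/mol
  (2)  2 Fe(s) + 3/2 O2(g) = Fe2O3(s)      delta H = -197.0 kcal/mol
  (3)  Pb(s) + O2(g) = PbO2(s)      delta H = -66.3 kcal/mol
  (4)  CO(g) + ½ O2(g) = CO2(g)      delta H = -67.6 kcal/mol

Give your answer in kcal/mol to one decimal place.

(1) × 3: (3)·(-65.0) = -195.0 kcal/mol
(2) × 3/2: (3/2)·(-197.0) = -295.5 kcal/mol
(3): not needed.
(4) reversed and × 3/2: (-3/2)·(-67.6) = +101.4 kcal/mol
delta H = (-195.0) + (-295.5) + (+101.4) = -389.1 kcal/mol

delta H = -389.1 kcal/mol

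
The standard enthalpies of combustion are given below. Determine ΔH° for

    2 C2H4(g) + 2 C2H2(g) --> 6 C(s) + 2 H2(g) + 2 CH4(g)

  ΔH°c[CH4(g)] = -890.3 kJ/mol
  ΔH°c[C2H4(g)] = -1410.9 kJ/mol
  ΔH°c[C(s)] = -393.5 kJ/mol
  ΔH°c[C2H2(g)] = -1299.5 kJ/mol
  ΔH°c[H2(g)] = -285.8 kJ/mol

Using ΔH = Σ nΔHc°(reactants) − Σ nΔHc°(products):
= [2·(-1410.9) + 2·(-1299.5)] − [6·(-393.5) + 2·(-285.8) + 2·(-890.3)]
= -707.6 kJ/mol

ΔH° = -707.6 kJ/mol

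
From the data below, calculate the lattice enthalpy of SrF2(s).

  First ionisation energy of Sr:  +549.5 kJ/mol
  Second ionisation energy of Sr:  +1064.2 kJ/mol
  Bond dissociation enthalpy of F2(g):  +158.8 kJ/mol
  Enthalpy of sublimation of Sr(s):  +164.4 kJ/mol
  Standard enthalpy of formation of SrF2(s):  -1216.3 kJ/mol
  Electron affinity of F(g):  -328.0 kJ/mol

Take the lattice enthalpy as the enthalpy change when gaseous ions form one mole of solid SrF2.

U = -2497.2 kJ/mol

ΔHf° = 1·ΔHsub + 1·(ΣIE) + 1·D(F2) + 2·EA + U
-1216.3 = 1·(+164.4) + 1·(+1613.7) + 1·(+158.8) + 2·(-328.0) + U
U = -1216.3 − (+1280.9) = -2497.2 kJ/mol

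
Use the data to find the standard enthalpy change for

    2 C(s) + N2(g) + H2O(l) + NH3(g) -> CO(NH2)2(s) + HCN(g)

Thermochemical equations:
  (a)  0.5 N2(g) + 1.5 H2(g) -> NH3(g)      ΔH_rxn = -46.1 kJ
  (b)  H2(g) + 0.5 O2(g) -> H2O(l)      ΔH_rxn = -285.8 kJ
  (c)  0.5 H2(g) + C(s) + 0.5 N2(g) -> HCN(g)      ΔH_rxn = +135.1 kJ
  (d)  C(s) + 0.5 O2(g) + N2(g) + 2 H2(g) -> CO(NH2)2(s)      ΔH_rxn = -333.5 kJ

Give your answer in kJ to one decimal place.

(a) reversed (NH3(g) must end up as a reactant): +46.1 kJ
(b) reversed (reverse to put H2O(l) on the reactant side): +285.8 kJ
(c) as written (HCN(g) already on the product side): +135.1 kJ
(d) as written (CO(NH2)2(s) already on the product side): -333.5 kJ
Since enthalpy is a state function, ΔH_rxn = (+46.1) + (+285.8) + (+135.1) + (-333.5) = 133.5 kJ

ΔH_rxn = 133.5 kJ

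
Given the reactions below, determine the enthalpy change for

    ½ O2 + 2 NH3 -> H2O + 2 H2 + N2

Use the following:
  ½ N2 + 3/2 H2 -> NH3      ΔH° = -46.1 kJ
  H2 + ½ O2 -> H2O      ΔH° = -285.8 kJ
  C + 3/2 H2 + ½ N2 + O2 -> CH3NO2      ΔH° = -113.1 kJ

ΔH° = -193.6 kJ

equation 1 reversed and × 2: (-2)·(-46.1) = +92.2 kJ
equation 2 as written: -285.8 kJ
equation 3: not needed.
ΔH° = (-2)·(-46.1) + (1)·(-285.8) = -193.6 kJ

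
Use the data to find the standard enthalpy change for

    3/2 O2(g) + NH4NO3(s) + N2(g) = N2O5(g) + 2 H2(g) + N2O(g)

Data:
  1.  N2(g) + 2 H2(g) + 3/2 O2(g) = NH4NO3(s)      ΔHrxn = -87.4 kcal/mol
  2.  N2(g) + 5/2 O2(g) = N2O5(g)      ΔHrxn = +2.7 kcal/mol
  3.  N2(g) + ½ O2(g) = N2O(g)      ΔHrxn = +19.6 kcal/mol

eq. 1 reversed (NH4NO3(s) must end up as a reactant): +87.4 kcal/mol
eq. 2 as written (N2O5(g) already on the product side): +2.7 kcal/mol
eq. 3 as written (N2O(g) already on the product side): +19.6 kcal/mol
By Hess's law, ΔHrxn = (+87.4) + (+2.7) + (+19.6) = 109.7 kcal/mol

ΔHrxn = 109.7 kcal/mol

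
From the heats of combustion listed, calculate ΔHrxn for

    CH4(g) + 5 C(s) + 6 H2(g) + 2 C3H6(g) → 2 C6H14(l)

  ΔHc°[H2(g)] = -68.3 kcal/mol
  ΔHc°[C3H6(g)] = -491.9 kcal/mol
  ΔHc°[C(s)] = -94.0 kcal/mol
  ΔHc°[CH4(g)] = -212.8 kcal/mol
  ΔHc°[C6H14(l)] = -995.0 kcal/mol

ΔHrxn = -86.4 kcal/mol

With combustion enthalpies, reactants minus products:
= [1·(-212.8) + 5·(-94.0) + 6·(-68.3) + 2·(-491.9)] − [2·(-995.0)]
= -86.4 kcal/mol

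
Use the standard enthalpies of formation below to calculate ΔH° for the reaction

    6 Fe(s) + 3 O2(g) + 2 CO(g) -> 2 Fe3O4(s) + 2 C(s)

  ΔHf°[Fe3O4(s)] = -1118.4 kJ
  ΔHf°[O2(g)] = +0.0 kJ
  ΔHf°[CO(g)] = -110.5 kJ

ΔH° = -2015.8 kJ

Products: 2·(-1118.4) + 2·(+0.0) = -2236.8
Reactants: 6·(+0.0) + 3·(+0.0) + 2·(-110.5) = -221.0
ΔH° = (-2236.8) − (-221.0) = -2015.8 kJ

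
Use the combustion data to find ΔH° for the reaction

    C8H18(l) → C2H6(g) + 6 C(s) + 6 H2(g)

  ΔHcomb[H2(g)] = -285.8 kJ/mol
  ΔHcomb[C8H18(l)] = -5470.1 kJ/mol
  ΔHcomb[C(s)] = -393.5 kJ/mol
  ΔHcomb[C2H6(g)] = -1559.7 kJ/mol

ΔH° = 165.4 kJ/mol

With combustion enthalpies, reactants minus products:
= [1·(-5470.1)] − [1·(-1559.7) + 6·(-393.5) + 6·(-285.8)]
= 165.4 kJ/mol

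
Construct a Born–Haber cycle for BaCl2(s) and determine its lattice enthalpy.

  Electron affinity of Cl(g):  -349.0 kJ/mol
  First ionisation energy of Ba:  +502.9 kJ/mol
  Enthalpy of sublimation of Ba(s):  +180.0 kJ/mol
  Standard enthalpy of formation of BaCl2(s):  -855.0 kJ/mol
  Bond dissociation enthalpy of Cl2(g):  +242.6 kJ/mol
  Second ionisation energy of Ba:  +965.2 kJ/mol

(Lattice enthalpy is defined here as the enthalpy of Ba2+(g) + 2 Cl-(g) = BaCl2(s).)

ΔHf° = 1·ΔHsub + 1·(ΣIE) + 1·D(Cl2) + 2·EA + U
-855.0 = 1·(+180.0) + 1·(+1468.1) + 1·(+242.6) + 2·(-349.0) + U
U = -855.0 − (+1192.7) = -2047.7 kJ/mol

U = -2047.7 kJ/mol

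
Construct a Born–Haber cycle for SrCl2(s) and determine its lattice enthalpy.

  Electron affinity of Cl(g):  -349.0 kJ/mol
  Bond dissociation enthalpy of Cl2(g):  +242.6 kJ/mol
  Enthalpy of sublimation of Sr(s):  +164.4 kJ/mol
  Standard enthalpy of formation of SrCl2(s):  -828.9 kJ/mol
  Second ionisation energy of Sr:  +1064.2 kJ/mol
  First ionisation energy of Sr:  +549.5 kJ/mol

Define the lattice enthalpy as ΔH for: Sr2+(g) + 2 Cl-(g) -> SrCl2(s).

U = -2151.6 kJ/mol

ΔHf° = 1·ΔHsub + 1·(ΣIE) + 1·D(Cl2) + 2·EA + U
-828.9 = 1·(+164.4) + 1·(+1613.7) + 1·(+242.6) + 2·(-349.0) + U
U = -828.9 − (+1322.7) = -2151.6 kJ/mol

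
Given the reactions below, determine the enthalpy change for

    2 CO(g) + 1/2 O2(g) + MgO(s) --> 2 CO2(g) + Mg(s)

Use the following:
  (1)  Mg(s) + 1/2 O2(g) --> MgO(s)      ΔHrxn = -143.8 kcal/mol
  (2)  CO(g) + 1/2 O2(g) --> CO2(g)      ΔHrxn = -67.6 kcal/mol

(1) reversed: +143.8 kcal/mol
(2) × 2: (2)·(-67.6) = -135.2 kcal/mol
Combining the equations, ΔHrxn = (+143.8) + (-135.2) = 8.6 kcal/mol

ΔHrxn = 8.6 kcal/mol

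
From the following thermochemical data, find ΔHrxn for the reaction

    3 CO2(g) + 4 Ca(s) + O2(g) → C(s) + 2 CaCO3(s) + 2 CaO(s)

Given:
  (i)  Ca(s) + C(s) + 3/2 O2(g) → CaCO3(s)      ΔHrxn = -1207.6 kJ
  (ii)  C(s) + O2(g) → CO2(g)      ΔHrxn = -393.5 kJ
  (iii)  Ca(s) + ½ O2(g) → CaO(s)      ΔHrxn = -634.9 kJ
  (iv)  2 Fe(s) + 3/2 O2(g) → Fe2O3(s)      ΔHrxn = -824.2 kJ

ΔHrxn = -2504.5 kJ

(i) × 2: (2)·(-1207.6) = -2415.2 kJ
(ii) reversed and × 3: (-3)·(-393.5) = +1180.5 kJ
(iii) × 2: (2)·(-634.9) = -1269.8 kJ
(iv): not needed.
Combining the equations, ΔHrxn = (2)·(-1207.6) + (-3)·(-393.5) + (2)·(-634.9) = -2504.5 kJ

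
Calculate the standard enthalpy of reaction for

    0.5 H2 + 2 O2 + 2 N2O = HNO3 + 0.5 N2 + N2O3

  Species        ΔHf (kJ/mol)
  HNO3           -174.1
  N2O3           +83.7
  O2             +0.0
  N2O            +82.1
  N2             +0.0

ΔH° = -254.6 kJ/mol

Products: 1·(-174.1) + 1/2·(+0.0) + 1·(+83.7) = -90.4
Reactants: 1/2·(+0.0) + 2·(+0.0) + 2·(+82.1) = +164.2
ΔH° = (-90.4) − (+164.2) = -254.6 kJ/mol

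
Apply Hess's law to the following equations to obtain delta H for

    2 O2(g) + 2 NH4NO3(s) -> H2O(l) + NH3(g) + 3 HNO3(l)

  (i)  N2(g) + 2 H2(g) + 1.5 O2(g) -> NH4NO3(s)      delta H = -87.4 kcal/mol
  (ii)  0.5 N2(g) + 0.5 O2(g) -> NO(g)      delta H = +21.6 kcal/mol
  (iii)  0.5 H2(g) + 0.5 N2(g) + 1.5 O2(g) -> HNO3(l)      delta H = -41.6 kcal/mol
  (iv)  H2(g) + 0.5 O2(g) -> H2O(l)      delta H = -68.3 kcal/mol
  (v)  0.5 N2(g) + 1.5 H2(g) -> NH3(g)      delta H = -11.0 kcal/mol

(i) reversed and × 2: (-2)·(-87.4) = +174.8 kcal/mol
(ii): not needed.
(iii) × 3: (3)·(-41.6) = -124.8 kcal/mol
(iv) as written: -68.3 kcal/mol
(v) as written: -11.0 kcal/mol
Combining the equations, delta H = (-2)·(-87.4) + (3)·(-41.6) + (1)·(-68.3) + (1)·(-11.0) = -29.3 kcal/mol

delta H = -29.3 kcal/mol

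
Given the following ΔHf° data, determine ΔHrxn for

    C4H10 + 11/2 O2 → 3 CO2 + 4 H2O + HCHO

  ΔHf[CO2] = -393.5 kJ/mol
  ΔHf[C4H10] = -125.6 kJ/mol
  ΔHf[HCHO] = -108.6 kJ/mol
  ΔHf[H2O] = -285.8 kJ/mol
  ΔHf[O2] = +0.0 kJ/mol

Products: 3·(-393.5) + 4·(-285.8) + 1·(-108.6) = -2432.3
Reactants: 1·(-125.6) + 11/2·(+0.0) = -125.6
ΔHrxn = (-2432.3) − (-125.6) = -2306.7 kJ/mol

ΔHrxn = -2306.7 kJ/mol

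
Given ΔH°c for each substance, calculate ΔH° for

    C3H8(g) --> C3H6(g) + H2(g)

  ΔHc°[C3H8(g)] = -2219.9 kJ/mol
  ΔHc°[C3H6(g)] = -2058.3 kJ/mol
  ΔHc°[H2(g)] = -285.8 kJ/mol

Using ΔH = Σ nΔHc°(reactants) − Σ nΔHc°(products):
= [1·(-2219.9)] − [1·(-2058.3) + 1·(-285.8)]
= 124.2 kJ/mol

ΔH° = 124.2 kJ/mol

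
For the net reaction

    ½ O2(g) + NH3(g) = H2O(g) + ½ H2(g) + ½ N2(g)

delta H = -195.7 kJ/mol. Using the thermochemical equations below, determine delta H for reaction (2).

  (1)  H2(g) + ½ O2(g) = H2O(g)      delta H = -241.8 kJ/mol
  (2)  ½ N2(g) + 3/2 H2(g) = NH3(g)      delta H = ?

(1) as written: -241.8 kJ/mol
(2) reversed: contributes −x
-195.7 = (-241.8) − x
x = (-195.7 − (-241.8)) / (-1) = -46.1 kJ/mol

delta H = -46.1 kJ/mol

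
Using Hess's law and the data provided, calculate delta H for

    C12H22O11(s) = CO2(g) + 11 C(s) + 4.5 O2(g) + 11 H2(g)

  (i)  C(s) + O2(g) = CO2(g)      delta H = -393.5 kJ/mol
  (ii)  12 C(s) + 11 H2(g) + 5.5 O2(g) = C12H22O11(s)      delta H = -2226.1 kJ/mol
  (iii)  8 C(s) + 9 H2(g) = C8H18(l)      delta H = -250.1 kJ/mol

(i) as written (CO2(g) already on the product side): -393.5 kJ/mol
(ii) reversed (C12H22O11(s) must end up as a reactant): +2226.1 kJ/mol
(iii): not needed (C8H18(l) appears nowhere else).
delta H = (1)·(-393.5) + (-1)·(-2226.1) = 1832.6 kJ/mol

delta H = 1832.6 kJ/mol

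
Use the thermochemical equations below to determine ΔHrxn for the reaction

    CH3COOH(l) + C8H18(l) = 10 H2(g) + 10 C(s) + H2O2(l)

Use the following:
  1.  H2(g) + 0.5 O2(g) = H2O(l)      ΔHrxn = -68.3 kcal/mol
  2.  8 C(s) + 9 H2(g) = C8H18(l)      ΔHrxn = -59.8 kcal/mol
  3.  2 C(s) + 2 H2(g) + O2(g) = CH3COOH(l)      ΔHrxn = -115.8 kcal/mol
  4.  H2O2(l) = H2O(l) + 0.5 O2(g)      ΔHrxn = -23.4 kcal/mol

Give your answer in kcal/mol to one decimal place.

eq. 1 as written: -68.3 kcal/mol
eq. 2 reversed: +59.8 kcal/mol
eq. 3 reversed: +115.8 kcal/mol
eq. 4 reversed: +23.4 kcal/mol
Since enthalpy is a state function, ΔHrxn = (-68.3) + (+59.8) + (+115.8) + (+23.4) = 130.7 kcal/mol

ΔHrxn = 130.7 kcal/mol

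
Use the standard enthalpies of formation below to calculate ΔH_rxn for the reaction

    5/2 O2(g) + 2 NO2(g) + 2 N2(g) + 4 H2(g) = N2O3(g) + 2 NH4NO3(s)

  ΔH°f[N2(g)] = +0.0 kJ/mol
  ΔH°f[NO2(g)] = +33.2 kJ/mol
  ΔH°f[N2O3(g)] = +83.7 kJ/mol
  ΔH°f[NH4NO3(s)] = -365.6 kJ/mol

ΔH_rxn = -713.9 kJ/mol

Products: 1·(+83.7) + 2·(-365.6) = -647.5
Reactants: 5/2·(+0.0) + 2·(+33.2) + 2·(+0.0) + 4·(+0.0) = +66.4
ΔH_rxn = (-647.5) − (+66.4) = -713.9 kJ/mol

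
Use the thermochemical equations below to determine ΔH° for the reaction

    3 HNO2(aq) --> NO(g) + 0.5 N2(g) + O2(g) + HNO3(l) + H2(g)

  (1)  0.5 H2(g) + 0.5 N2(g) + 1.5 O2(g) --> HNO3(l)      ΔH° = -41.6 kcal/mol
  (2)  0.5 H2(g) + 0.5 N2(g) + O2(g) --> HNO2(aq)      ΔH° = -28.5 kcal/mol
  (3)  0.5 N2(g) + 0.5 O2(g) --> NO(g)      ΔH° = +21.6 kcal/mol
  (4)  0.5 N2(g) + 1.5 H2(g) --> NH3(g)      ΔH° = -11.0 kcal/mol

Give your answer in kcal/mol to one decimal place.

ΔH° = 65.5 kcal/mol

(1) as written (HNO3(l) already on the product side): -41.6 kcal/mol
(2) reversed and × 3 (HNO2(aq) must end up as a reactant; scale by 3 for the 3 HNO2(aq)): (-3)·(-28.5) = +85.5 kcal/mol
(3) as written (NO(g) already on the product side): +21.6 kcal/mol
(4): not needed (NH3(g) appears nowhere else).
Since enthalpy is a state function, ΔH° = (1)·(-41.6) + (-3)·(-28.5) + (1)·(+21.6) = 65.5 kcal/mol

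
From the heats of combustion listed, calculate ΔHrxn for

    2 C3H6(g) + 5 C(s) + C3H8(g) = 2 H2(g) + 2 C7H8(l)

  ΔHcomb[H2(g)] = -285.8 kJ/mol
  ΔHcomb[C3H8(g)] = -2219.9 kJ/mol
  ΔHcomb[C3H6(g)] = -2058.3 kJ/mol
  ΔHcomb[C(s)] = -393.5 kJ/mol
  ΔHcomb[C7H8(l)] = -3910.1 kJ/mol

ΔHrxn = 87.8 kJ/mol

With combustion enthalpies, reactants minus products:
= [2·(-2058.3) + 5·(-393.5) + 1·(-2219.9)] − [2·(-285.8) + 2·(-3910.1)]
= 87.8 kJ/mol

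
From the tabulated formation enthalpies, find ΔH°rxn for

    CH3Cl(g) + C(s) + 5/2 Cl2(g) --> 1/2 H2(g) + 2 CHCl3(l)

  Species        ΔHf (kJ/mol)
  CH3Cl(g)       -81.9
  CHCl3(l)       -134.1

ΔH°rxn = -186.3 kJ/mol

Products: 1/2·(+0.0) + 2·(-134.1) = -268.2
Reactants: 1·(-81.9) + 1·(+0.0) + 5/2·(+0.0) = -81.9
ΔH°rxn = (-268.2) − (-81.9) = -186.3 kJ/mol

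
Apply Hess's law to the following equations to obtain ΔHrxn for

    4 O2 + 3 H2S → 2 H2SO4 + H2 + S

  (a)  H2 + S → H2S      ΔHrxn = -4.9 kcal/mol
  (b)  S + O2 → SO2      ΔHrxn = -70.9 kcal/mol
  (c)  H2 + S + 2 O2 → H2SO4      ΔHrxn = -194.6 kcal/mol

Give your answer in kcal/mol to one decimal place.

ΔHrxn = -374.5 kcal/mol

(a) reversed and × 3: (-3)·(-4.9) = +14.7 kcal/mol
(b): not needed.
(c) × 2: (2)·(-194.6) = -389.2 kcal/mol
Combining the equations, ΔHrxn = (+14.7) + (-389.2) = -374.5 kcal/mol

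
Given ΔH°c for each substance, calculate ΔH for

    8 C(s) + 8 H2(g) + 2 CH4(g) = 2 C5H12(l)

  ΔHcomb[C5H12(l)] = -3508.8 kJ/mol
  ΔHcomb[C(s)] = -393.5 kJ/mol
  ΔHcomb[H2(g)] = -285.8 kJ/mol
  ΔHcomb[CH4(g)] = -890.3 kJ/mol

ΔH = -197.4 kJ/mol

Using ΔH = Σ nΔHc°(reactants) − Σ nΔHc°(products):
= [8·(-393.5) + 8·(-285.8) + 2·(-890.3)] − [2·(-3508.8)]
= -197.4 kJ/mol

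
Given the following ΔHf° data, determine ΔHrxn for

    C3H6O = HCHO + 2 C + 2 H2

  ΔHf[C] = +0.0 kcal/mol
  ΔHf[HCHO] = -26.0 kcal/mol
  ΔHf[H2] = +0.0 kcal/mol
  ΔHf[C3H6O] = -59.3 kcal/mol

ΔHrxn = 33.3 kcal/mol

ΔH°rxn = Σ nΔHf°(products) − Σ nΔHf°(reactants).
Products: 1·(-26.0) + 2·(+0.0) + 2·(+0.0) = -26.0
Reactants: 1·(-59.3) = -59.3
ΔHrxn = (-26.0) − (-59.3) = 33.3 kcal/mol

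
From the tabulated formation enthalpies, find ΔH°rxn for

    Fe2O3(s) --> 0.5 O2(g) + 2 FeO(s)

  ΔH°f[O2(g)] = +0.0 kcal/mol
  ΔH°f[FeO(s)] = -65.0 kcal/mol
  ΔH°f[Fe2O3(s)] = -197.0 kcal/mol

ΔH°rxn = Σ nΔHf°(products) − Σ nΔHf°(reactants).
Products: 1/2·(+0.0) + 2·(-65.0) = -130.0
Reactants: 1·(-197.0) = -197.0
ΔH°rxn = (-130.0) − (-197.0) = 67.0 kcal/mol

ΔH°rxn = 67.0 kcal/mol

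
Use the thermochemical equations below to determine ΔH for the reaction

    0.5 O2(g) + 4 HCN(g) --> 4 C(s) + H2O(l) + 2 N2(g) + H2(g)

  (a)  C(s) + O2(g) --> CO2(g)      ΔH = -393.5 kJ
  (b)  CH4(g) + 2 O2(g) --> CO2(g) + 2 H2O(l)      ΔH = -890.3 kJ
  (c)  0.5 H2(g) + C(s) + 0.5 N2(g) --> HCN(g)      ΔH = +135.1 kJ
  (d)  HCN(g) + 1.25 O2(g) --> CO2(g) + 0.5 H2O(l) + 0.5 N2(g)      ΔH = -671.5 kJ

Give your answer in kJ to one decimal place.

(a) reversed and × 2: (-2)·(-393.5) = +787.0 kJ
(b): not needed (CH4(g) appears nowhere else).
(c) reversed and × 2 (reverse to put H2(g) on the product side; ×2 to match 1 H2(g) in the target): (-2)·(+135.1) = -270.2 kJ
(d) × 2: (2)·(-671.5) = -1343.0 kJ
Combining the equations, ΔH = (+787.0) + (-270.2) + (-1343.0) = -826.2 kJ

ΔH = -826.2 kJ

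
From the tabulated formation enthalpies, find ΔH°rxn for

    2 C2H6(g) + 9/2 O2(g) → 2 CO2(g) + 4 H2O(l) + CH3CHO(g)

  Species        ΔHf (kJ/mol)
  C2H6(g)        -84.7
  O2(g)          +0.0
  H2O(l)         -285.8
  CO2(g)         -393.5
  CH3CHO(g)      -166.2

Products: 2·(-393.5) + 4·(-285.8) + 1·(-166.2) = -2096.4
Reactants: 2·(-84.7) + 9/2·(+0.0) = -169.4
ΔH°rxn = (-2096.4) − (-169.4) = -1927.0 kJ/mol

ΔH°rxn = -1927.0 kJ/mol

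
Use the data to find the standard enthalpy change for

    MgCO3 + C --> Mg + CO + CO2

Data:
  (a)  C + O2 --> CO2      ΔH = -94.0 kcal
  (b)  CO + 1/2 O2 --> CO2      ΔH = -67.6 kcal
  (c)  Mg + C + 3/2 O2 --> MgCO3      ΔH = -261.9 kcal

(a) × 2: (2)·(-94.0) = -188.0 kcal
(b) reversed: +67.6 kcal
(c) reversed: +261.9 kcal
By Hess's law, ΔH = (-188.0) + (+67.6) + (+261.9) = 141.5 kcal

ΔH = 141.5 kcal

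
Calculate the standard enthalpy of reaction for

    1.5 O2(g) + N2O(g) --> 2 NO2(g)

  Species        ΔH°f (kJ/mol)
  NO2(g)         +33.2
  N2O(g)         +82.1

Products: 2·(+33.2) = +66.4
Reactants: 3/2·(+0.0) + 1·(+82.1) = +82.1
ΔH°rxn = (+66.4) − (+82.1) = -15.7 kJ/mol

ΔH°rxn = -15.7 kJ/mol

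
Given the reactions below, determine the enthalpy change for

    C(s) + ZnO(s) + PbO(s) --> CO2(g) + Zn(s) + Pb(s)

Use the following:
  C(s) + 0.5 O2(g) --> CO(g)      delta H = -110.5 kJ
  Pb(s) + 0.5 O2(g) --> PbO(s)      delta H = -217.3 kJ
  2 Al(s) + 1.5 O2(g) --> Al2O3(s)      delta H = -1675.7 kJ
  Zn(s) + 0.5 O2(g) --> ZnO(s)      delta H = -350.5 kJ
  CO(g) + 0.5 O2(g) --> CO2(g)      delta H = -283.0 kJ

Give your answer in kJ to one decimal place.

equation 1 as written (C(s) already on the reactant side): -110.5 kJ
equation 2 reversed (PbO(s) must end up as a reactant): +217.3 kJ
equation 3: not needed (Al(s) appears nowhere else).
equation 4 reversed (reverse to put ZnO(s) on the reactant side): +350.5 kJ
equation 5 as written (CO2(g) already on the product side): -283.0 kJ
Since enthalpy is a state function, delta H = (1)·(-110.5) + (-1)·(-217.3) + (-1)·(-350.5) + (1)·(-283.0) = 174.3 kJ

delta H = 174.3 kJ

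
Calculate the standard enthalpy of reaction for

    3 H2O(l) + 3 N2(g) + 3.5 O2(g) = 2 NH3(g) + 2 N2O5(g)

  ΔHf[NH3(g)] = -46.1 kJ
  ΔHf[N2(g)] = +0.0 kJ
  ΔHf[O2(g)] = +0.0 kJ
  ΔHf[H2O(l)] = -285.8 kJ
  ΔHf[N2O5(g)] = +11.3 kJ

ΔH° = 787.8 kJ

Products: 2·(-46.1) + 2·(+11.3) = -69.6
Reactants: 3·(-285.8) + 3·(+0.0) + 7/2·(+0.0) = -857.4
ΔH° = (-69.6) − (-857.4) = 787.8 kJ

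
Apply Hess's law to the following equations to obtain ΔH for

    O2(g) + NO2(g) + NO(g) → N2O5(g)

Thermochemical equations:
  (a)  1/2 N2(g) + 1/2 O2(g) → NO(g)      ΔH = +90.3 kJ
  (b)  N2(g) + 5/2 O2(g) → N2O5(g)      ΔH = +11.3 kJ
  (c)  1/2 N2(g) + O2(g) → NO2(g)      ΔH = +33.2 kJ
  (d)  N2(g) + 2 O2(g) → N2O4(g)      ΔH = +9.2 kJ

(a) reversed: -90.3 kJ
(b) as written: +11.3 kJ
(c) reversed: -33.2 kJ
(d): not needed.
Since enthalpy is a state function, ΔH = (-90.3) + (+11.3) + (-33.2) = -112.2 kJ

ΔH = -112.2 kJ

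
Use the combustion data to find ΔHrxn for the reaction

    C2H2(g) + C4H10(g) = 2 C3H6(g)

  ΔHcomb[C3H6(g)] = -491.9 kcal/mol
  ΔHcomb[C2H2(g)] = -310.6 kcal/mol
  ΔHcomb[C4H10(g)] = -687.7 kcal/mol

ΔHrxn = -14.5 kcal/mol

Using ΔH = Σ nΔHc°(reactants) − Σ nΔHc°(products):
= [1·(-310.6) + 1·(-687.7)] − [2·(-491.9)]
= -14.5 kcal/mol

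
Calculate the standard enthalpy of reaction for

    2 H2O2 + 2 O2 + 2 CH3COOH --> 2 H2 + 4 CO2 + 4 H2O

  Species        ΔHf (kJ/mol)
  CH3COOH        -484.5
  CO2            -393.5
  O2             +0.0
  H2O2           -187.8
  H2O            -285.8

ΔH°rxn = Σ nΔHf°(products) − Σ nΔHf°(reactants).
Products: 2·(+0.0) + 4·(-393.5) + 4·(-285.8) = -2717.2
Reactants: 2·(-187.8) + 2·(+0.0) + 2·(-484.5) = -1344.6
ΔH_rxn = (-2717.2) − (-1344.6) = -1372.6 kJ/mol

ΔH_rxn = -1372.6 kJ/mol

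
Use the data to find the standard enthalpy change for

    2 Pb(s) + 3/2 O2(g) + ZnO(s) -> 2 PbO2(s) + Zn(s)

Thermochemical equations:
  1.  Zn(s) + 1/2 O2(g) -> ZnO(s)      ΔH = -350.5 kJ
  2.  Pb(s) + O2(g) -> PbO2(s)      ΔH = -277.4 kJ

eq. 1 reversed: +350.5 kJ
eq. 2 × 2: (2)·(-277.4) = -554.8 kJ
ΔH = (-1)·(-350.5) + (2)·(-277.4) = -204.3 kJ

ΔH = -204.3 kJ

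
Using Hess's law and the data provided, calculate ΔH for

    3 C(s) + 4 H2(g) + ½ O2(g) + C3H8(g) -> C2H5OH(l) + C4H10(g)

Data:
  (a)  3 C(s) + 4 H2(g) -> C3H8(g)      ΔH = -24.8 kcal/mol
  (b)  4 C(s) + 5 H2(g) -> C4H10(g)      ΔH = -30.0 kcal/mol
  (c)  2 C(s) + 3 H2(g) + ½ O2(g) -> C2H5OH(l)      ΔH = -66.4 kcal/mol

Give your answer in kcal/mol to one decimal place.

ΔH = -71.6 kcal/mol

(a) reversed: +24.8 kcal/mol
(b) as written: -30.0 kcal/mol
(c) as written: -66.4 kcal/mol
ΔH = (+24.8) + (-30.0) + (-66.4) = -71.6 kcal/mol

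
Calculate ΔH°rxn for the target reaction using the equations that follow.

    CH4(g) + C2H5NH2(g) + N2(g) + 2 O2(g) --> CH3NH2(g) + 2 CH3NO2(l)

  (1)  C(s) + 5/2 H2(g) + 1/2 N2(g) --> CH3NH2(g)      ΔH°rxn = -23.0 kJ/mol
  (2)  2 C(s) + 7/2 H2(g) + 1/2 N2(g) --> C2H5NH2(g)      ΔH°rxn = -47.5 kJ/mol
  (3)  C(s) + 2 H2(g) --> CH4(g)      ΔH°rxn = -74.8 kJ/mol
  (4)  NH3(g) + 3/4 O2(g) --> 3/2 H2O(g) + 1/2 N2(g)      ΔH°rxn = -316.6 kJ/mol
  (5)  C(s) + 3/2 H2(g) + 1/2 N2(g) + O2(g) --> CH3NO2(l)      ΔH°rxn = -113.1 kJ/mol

(1) as written (CH3NH2(g) already on the product side): -23.0 kJ/mol
(2) reversed (reverse to put C2H5NH2(g) on the reactant side): +47.5 kJ/mol
(3) reversed (CH4(g) must end up as a reactant): +74.8 kJ/mol
(4): not needed (H2O(g) appears nowhere else).
(5) × 2 (×2 to match 2 CH3NO2(l) in the target): (2)·(-113.1) = -226.2 kJ/mol
Since enthalpy is a state function, ΔH°rxn = (1)·(-23.0) + (-1)·(-47.5) + (-1)·(-74.8) + (2)·(-113.1) = -126.9 kJ/mol

ΔH°rxn = -126.9 kJ/mol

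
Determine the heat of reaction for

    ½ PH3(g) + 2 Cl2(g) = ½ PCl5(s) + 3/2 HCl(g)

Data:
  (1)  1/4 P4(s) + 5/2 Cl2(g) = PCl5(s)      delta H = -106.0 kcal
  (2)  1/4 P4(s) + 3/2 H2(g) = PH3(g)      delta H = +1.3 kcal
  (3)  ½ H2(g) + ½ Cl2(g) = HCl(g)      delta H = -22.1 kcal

delta H = -86.8 kcal

(1) × 1/2: (1/2)·(-106.0) = -53.0 kcal
(2) reversed and × 1/2: (-1/2)·(+1.3) = -0.65 kcal
(3) × 3/2: (3/2)·(-22.1) = -33.15 kcal
Combining the equations, delta H = (-53.0) + (-0.65) + (-33.15) = -86.8 kcal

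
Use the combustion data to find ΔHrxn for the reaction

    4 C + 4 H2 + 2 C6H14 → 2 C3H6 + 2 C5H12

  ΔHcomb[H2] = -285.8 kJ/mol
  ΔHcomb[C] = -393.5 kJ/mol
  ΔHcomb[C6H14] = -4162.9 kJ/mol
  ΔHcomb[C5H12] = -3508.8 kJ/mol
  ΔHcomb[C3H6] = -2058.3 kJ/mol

ΔHrxn = 91.2 kJ/mol

With combustion enthalpies, reactants minus products:
= [4·(-393.5) + 4·(-285.8) + 2·(-4162.9)] − [2·(-2058.3) + 2·(-3508.8)]
= 91.2 kJ/mol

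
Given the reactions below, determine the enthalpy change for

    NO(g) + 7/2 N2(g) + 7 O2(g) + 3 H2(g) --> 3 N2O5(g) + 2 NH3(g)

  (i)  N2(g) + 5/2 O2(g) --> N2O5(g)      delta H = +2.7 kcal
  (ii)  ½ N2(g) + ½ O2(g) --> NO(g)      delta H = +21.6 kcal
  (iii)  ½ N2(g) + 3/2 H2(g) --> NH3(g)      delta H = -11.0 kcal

delta H = -35.5 kcal

(i) × 3: (3)·(+2.7) = +8.1 kcal
(ii) reversed: -21.6 kcal
(iii) × 2: (2)·(-11.0) = -22.0 kcal
Combining the equations, delta H = (3)·(+2.7) + (-1)·(+21.6) + (2)·(-11.0) = -35.5 kcal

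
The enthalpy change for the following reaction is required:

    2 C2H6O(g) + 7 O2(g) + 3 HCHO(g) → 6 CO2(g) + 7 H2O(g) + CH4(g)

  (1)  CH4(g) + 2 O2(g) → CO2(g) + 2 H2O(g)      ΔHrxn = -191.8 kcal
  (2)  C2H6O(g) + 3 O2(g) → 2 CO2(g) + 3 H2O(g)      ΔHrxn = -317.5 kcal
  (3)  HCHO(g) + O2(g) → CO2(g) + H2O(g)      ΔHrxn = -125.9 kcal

ΔHrxn = -820.9 kcal

(1) reversed (reverse to put CH4(g) on the product side): +191.8 kcal
(2) × 2 (scale by 2 for the 2 C2H6O(g)): (2)·(-317.5) = -635.0 kcal
(3) × 3 (scale by 3 for the 3 HCHO(g)): (3)·(-125.9) = -377.7 kcal
By Hess's law, ΔHrxn = (+191.8) + (-635.0) + (-377.7) = -820.9 kcal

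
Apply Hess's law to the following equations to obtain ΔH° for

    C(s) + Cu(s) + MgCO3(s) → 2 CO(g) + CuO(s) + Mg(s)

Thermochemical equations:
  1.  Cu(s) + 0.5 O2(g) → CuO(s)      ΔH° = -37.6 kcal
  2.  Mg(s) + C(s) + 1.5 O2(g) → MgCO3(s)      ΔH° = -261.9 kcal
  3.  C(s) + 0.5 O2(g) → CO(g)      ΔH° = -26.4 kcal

ΔH° = 171.5 kcal

eq. 1 as written (CuO(s) already on the product side): -37.6 kcal
eq. 2 reversed (MgCO3(s) must end up as a reactant): +261.9 kcal
eq. 3 × 2 (×2 to match 2 CO(g) in the target): (2)·(-26.4) = -52.8 kcal
Summing the manipulated equations, ΔH° = (1)·(-37.6) + (-1)·(-261.9) + (2)·(-26.4) = 171.5 kcal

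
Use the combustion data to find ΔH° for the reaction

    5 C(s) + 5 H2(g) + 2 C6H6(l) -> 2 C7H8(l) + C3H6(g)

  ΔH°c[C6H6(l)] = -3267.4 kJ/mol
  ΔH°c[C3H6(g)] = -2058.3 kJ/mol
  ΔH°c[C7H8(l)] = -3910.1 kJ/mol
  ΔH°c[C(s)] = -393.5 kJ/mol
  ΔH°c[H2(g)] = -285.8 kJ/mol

Using ΔH = Σ nΔHc°(reactants) − Σ nΔHc°(products):
= [5·(-393.5) + 5·(-285.8) + 2·(-3267.4)] − [2·(-3910.1) + 1·(-2058.3)]
= -52.8 kJ/mol

ΔH° = -52.8 kJ/mol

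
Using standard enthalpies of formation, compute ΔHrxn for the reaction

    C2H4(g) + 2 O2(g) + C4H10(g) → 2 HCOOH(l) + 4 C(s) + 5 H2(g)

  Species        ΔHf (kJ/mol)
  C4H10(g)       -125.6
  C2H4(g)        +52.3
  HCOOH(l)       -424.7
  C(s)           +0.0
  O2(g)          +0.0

ΔHrxn = -776.1 kJ/mol

Products: 2·(-424.7) + 4·(+0.0) + 5·(+0.0) = -849.4
Reactants: 1·(+52.3) + 2·(+0.0) + 1·(-125.6) = -73.3
ΔHrxn = (-849.4) − (-73.3) = -776.1 kJ/mol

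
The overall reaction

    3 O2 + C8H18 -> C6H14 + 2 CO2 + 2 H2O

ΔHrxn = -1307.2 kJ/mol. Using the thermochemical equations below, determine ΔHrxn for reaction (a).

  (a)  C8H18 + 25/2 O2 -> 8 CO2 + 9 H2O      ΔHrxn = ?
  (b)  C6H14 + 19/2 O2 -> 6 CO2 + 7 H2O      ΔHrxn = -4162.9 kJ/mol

ΔHrxn = -5470.1 kJ/mol

(a) as written: contributes x
(b) reversed: +4162.9 kJ/mol
-1307.2 = (+4162.9) + x
x = (-1307.2 − (+4162.9)) / (1) = -5470.1 kJ/mol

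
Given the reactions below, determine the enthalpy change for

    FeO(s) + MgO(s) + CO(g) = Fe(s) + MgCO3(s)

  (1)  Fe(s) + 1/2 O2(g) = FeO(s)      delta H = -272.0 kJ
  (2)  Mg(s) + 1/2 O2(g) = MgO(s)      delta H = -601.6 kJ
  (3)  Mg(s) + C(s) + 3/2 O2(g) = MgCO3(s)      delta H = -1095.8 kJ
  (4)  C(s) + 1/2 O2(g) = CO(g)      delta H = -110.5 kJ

delta H = -111.7 kJ

(1) reversed (reverse to put FeO(s) on the reactant side): +272.0 kJ
(2) reversed (MgO(s) must end up as a reactant): +601.6 kJ
(3) as written (MgCO3(s) already on the product side): -1095.8 kJ
(4) reversed (CO(g) must end up as a reactant): +110.5 kJ
By Hess's law, delta H = (-1)·(-272.0) + (-1)·(-601.6) + (1)·(-1095.8) + (-1)·(-110.5) = -111.7 kJ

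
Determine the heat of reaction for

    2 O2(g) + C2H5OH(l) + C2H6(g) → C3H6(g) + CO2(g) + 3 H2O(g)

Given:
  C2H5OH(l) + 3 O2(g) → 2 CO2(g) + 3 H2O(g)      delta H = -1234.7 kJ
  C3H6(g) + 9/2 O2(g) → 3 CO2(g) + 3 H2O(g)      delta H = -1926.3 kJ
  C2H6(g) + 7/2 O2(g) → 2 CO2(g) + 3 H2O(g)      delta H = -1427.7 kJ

equation 1 as written: -1234.7 kJ
equation 2 reversed: +1926.3 kJ
equation 3 as written: -1427.7 kJ
delta H = (-1234.7) + (+1926.3) + (-1427.7) = -736.1 kJ

delta H = -736.1 kJ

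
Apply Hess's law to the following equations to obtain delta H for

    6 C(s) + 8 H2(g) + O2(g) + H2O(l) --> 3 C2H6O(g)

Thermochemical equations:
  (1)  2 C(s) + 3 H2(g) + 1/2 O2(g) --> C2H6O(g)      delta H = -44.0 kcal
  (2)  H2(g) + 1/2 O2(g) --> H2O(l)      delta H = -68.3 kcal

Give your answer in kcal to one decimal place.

(1) × 3 (×3 to match 3 C2H6O(g) in the target): (3)·(-44.0) = -132.0 kcal
(2) reversed (H2O(l) must end up as a reactant): +68.3 kcal
Summing the manipulated equations, delta H = (3)·(-44.0) + (-1)·(-68.3) = -63.7 kcal

delta H = -63.7 kcal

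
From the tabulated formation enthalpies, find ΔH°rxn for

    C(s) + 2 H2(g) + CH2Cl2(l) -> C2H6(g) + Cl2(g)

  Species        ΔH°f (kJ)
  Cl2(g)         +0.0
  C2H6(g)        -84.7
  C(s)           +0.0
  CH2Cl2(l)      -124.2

Products: 1·(-84.7) + 1·(+0.0) = -84.7
Reactants: 1·(+0.0) + 2·(+0.0) + 1·(-124.2) = -124.2
ΔH°rxn = (-84.7) − (-124.2) = 39.5 kJ

ΔH°rxn = 39.5 kJ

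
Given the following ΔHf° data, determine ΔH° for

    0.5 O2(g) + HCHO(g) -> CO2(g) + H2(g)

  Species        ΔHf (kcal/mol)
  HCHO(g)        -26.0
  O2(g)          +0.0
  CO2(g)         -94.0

Products: 1·(-94.0) + 1·(+0.0) = -94.0
Reactants: 1/2·(+0.0) + 1·(-26.0) = -26.0
ΔH° = (-94.0) − (-26.0) = -68.0 kcal/mol

ΔH° = -68.0 kcal/mol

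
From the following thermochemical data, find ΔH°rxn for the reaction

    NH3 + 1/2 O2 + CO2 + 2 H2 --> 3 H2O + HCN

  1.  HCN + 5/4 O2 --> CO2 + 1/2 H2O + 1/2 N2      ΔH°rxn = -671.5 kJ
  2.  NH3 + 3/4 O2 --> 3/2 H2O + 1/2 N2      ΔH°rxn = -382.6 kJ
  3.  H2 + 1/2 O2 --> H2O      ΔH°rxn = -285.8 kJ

eq. 1 reversed: +671.5 kJ
eq. 2 as written: -382.6 kJ
eq. 3 × 2: (2)·(-285.8) = -571.6 kJ
By Hess's law, ΔH°rxn = (+671.5) + (-382.6) + (-571.6) = -282.7 kJ

ΔH°rxn = -282.7 kJ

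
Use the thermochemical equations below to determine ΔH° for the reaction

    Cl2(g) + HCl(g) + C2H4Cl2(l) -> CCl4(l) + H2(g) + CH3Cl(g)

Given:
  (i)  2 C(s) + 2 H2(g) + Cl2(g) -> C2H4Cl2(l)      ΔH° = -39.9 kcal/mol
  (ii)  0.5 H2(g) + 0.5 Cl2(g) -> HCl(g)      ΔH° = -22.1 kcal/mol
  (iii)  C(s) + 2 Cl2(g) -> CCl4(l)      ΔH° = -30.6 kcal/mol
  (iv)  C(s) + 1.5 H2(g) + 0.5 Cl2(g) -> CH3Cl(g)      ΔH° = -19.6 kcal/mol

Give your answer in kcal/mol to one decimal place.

(i) reversed (reverse to put C2H4Cl2(l) on the reactant side): +39.9 kcal/mol
(ii) reversed (reverse to put HCl(g) on the reactant side): +22.1 kcal/mol
(iii) as written (CCl4(l) already on the product side): -30.6 kcal/mol
(iv) as written (CH3Cl(g) already on the product side): -19.6 kcal/mol
By Hess's law, ΔH° = (-1)·(-39.9) + (-1)·(-22.1) + (1)·(-30.6) + (1)·(-19.6) = 11.8 kcal/mol

ΔH° = 11.8 kcal/mol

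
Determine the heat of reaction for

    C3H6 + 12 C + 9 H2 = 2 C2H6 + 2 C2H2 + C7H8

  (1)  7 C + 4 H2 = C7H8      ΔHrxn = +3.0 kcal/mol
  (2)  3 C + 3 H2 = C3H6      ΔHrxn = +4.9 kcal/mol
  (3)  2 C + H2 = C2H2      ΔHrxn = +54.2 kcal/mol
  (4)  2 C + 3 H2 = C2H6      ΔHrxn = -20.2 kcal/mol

ΔHrxn = 66.1 kcal/mol

(1) as written: +3.0 kcal/mol
(2) reversed: -4.9 kcal/mol
(3) × 2: (2)·(+54.2) = +108.4 kcal/mol
(4) × 2: (2)·(-20.2) = -40.4 kcal/mol
Since enthalpy is a state function, ΔHrxn = (1)·(+3.0) + (-1)·(+4.9) + (2)·(+54.2) + (2)·(-20.2) = 66.1 kcal/mol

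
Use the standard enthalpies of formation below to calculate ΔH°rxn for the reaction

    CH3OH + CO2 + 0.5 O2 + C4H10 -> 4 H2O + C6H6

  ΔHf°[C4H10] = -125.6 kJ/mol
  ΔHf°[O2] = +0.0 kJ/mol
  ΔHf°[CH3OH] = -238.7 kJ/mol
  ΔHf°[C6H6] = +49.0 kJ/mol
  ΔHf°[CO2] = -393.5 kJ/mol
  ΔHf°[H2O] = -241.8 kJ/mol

ΔH°rxn = -160.4 kJ/mol

ΔH°rxn = Σ nΔHf°(products) − Σ nΔHf°(reactants).
Products: 4·(-241.8) + 1·(+49.0) = -918.2
Reactants: 1·(-238.7) + 1·(-393.5) + 1/2·(+0.0) + 1·(-125.6) = -757.8
ΔH°rxn = (-918.2) − (-757.8) = -160.4 kJ/mol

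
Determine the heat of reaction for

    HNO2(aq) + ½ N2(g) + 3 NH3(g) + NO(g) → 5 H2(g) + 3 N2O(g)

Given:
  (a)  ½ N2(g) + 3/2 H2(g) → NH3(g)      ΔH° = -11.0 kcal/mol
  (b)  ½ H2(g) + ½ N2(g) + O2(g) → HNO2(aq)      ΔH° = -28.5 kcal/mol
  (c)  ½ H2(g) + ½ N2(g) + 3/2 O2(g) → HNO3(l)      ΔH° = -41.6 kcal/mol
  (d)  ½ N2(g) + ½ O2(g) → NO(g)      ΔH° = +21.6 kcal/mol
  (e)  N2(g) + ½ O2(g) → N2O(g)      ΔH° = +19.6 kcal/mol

(a) reversed and × 3: (-3)·(-11.0) = +33.0 kcal/mol
(b) reversed: +28.5 kcal/mol
(c): not needed.
(d) reversed: -21.6 kcal/mol
(e) × 3: (3)·(+19.6) = +58.8 kcal/mol
ΔH° = (+33.0) + (+28.5) + (-21.6) + (+58.8) = 98.7 kcal/mol

ΔH° = 98.7 kcal/mol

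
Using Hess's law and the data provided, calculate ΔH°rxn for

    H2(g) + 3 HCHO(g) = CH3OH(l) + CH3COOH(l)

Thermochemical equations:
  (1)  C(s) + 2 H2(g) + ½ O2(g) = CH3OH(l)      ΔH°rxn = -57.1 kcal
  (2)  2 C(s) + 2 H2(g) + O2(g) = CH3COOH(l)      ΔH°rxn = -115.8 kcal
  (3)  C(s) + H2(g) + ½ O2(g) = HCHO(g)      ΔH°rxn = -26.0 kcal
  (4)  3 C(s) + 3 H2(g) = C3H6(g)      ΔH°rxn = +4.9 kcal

ΔH°rxn = -94.9 kcal

(1) as written (CH3OH(l) already on the product side): -57.1 kcal
(2) as written (CH3COOH(l) already on the product side): -115.8 kcal
(3) reversed and × 3 (HCHO(g) must end up as a reactant; ×3 to match 3 HCHO(g) in the target): (-3)·(-26.0) = +78.0 kcal
(4): not needed (C3H6(g) appears nowhere else).
ΔH°rxn = (-57.1) + (-115.8) + (+78.0) = -94.9 kcal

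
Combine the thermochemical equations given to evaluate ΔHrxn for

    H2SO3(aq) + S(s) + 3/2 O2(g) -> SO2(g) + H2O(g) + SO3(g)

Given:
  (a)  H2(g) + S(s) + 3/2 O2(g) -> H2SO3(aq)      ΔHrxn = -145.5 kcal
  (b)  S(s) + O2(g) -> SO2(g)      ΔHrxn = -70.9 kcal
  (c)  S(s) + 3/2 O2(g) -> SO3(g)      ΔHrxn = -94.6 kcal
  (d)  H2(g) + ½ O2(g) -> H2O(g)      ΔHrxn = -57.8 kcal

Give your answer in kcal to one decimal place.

(a) reversed (H2SO3(aq) must end up as a reactant): +145.5 kcal
(b) as written (SO2(g) already on the product side): -70.9 kcal
(c) as written (SO3(g) already on the product side): -94.6 kcal
(d) as written (H2O(g) already on the product side): -57.8 kcal
Since enthalpy is a state function, ΔHrxn = (-1)·(-145.5) + (1)·(-70.9) + (1)·(-94.6) + (1)·(-57.8) = -77.8 kcal

ΔHrxn = -77.8 kcal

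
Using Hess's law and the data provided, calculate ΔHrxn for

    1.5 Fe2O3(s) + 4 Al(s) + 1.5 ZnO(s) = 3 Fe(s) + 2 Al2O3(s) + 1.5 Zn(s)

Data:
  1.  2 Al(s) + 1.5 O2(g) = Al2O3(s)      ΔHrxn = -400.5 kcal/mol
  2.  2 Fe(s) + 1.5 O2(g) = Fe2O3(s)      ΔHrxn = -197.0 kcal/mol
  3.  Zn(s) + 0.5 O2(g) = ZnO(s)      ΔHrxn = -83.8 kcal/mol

ΔHrxn = -379.8 kcal/mol

eq. 1 × 2 (×2 to match 2 Al2O3(s) in the target): (2)·(-400.5) = -801.0 kcal/mol
eq. 2 reversed and × 3/2 (Fe2O3(s) must end up as a reactant; scale by 3/2 for the 3/2 Fe2O3(s)): (-3/2)·(-197.0) = +295.5 kcal/mol
eq. 3 reversed and × 3/2 (reverse to put ZnO(s) on the reactant side; scale by 3/2 for the 3/2 ZnO(s)): (-3/2)·(-83.8) = +125.7 kcal/mol
Since enthalpy is a state function, ΔHrxn = (2)·(-400.5) + (-3/2)·(-197.0) + (-3/2)·(-83.8) = -379.8 kcal/mol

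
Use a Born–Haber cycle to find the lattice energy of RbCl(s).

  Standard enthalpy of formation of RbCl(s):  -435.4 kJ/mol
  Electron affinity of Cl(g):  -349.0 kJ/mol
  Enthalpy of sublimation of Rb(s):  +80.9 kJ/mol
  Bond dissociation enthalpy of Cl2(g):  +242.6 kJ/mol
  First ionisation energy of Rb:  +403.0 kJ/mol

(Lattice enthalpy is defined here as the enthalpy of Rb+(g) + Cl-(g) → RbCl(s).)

ΔHf° = 1·ΔHsub + 1·(ΣIE) + 1/2·D(Cl2) + 1·EA + U
-435.4 = 1·(+80.9) + 1·(+403.0) + 1/2·(+242.6) + 1·(-349.0) + U
U = -435.4 − (+256.2) = -691.6 kJ/mol

U = -691.6 kJ/mol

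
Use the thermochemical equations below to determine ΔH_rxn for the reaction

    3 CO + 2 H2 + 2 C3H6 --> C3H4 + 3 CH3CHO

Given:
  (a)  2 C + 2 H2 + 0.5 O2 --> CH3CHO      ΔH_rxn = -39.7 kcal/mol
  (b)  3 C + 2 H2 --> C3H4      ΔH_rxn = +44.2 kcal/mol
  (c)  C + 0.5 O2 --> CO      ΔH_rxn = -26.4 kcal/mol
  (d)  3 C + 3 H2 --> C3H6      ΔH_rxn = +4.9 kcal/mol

(a) × 3: (3)·(-39.7) = -119.1 kcal/mol
(b) as written: +44.2 kcal/mol
(c) reversed and × 3: (-3)·(-26.4) = +79.2 kcal/mol
(d) reversed and × 2: (-2)·(+4.9) = -9.8 kcal/mol
By Hess's law, ΔH_rxn = (-119.1) + (+44.2) + (+79.2) + (-9.8) = -5.5 kcal/mol

ΔH_rxn = -5.5 kcal/mol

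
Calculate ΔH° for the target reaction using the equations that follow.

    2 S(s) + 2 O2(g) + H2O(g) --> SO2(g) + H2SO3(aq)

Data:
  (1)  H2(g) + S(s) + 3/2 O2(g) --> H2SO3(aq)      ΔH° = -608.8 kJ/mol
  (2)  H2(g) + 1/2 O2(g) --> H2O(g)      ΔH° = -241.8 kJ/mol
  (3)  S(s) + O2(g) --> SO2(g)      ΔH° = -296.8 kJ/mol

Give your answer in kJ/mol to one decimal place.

(1) as written (H2SO3(aq) already on the product side): -608.8 kJ/mol
(2) reversed (H2O(g) must end up as a reactant): +241.8 kJ/mol
(3) as written (SO2(g) already on the product side): -296.8 kJ/mol
ΔH° = (1)·(-608.8) + (-1)·(-241.8) + (1)·(-296.8) = -663.8 kJ/mol

ΔH° = -663.8 kJ/mol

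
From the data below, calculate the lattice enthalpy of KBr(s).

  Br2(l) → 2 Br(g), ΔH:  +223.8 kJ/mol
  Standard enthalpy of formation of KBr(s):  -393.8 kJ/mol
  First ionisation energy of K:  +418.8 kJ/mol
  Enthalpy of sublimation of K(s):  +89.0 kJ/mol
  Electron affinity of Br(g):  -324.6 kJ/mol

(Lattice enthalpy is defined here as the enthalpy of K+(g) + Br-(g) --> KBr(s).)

U = -688.9 kJ/mol

ΔHf° = 1·ΔHsub + 1·(ΣIE) + 1/2·D(Br2) + 1·EA + U
-393.8 = 1·(+89.0) + 1·(+418.8) + 1/2·(+223.8) + 1·(-324.6) + U
U = -393.8 − (+295.1) = -688.9 kJ/mol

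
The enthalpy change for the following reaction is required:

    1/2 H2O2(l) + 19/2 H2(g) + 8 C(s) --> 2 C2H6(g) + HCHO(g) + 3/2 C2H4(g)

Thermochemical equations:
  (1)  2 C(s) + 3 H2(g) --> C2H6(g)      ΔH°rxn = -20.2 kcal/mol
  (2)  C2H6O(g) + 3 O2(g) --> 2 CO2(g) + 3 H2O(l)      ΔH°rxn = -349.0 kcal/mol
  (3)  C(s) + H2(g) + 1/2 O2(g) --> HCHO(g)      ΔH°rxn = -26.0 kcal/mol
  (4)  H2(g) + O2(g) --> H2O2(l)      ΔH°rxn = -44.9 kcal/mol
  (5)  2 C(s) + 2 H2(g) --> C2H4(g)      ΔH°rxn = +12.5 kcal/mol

(1) × 2: (2)·(-20.2) = -40.4 kcal/mol
(2): not needed.
(3) as written: -26.0 kcal/mol
(4) reversed and × 1/2: (-1/2)·(-44.9) = +22.45 kcal/mol
(5) × 3/2: (3/2)·(+12.5) = +18.75 kcal/mol
Combining the equations, ΔH°rxn = (2)·(-20.2) + (1)·(-26.0) + (-1/2)·(-44.9) + (3/2)·(+12.5) = -25.2 kcal/mol

ΔH°rxn = -25.2 kcal/mol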